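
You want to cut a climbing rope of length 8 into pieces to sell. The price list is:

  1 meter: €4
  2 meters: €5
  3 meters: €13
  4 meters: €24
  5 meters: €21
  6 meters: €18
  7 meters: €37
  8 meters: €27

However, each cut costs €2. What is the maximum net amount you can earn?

Consider every possible first cut. r[k] is the best of p[i]+r[k−i] over all sellable i≤k, charging 2 whenever i<k.
r[1] = 4
r[2] = max(4+4-2, 5+0) = 6
r[3] = max(4+6-2, 5+4-2, 13+0) = 13
r[4] = max(4+13-2, 5+6-2, 13+4-2, 24+0) = 24
r[5] = max(4+24-2, 5+13-2, 13+6-2, 24+4-2, 21+0) = 26
r[6] = max(4+26-2, 5+24-2, 13+13-2, 24+6-2, 21+4-2, 18+0) = 28
r[7] = max(4+28-2, 5+26-2, 13+24-2, …, 18+4-2, 37+0) = 37
r[8] = max(4+37-2, 5+28-2, 13+26-2, …, 37+4-2, 27+0) = 46
One optimal plan: pieces 4 + 4 (1 cut) → €48 − €2 = €46.

46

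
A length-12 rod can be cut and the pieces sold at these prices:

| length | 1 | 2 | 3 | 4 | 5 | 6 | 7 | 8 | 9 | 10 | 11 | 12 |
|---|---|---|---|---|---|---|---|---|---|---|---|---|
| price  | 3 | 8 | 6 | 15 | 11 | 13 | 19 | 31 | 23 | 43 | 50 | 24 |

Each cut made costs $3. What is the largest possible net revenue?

50

Let net[k] be the best obtainable value from length k. For each k, try every first piece i and keep the best of price[i] + net[k−i] minus the 3 cut fee when i<k.
net[1] = 3
net[2] = max(3+3-3, 8+0) = 8
net[3] = max(3+8-3, 8+3-3, 6+0) = 8
net[4] = max(3+8-3, 8+8-3, 6+3-3, 15+0) = 15
net[5] = max(3+15-3, 8+8-3, 6+8-3, 15+3-3, 11+0) = 15
net[6] = max(3+15-3, 8+15-3, 6+8-3, 15+8-3, 11+3-3, 13+0) = 20
net[7] = max(3+20-3, 8+15-3, 6+15-3, …, 13+3-3, 19+0) = 20
net[8] = max(3+20-3, 8+20-3, 6+15-3, …, 19+3-3, 31+0) = 31
net[9] = max(3+31-3, 8+20-3, 6+20-3, …, 31+3-3, 23+0) = 31
net[10] = max(3+31-3, 8+31-3, 6+20-3, …, 23+3-3, 43+0) = 43
net[11] = max(3+43-3, 8+31-3, 6+31-3, …, 43+3-3, 50+0) = 50
net[12] = max(3+50-3, 8+43-3, 6+31-3, …, 50+3-3, 24+0) = 50
One optimal plan: pieces 11 + 1 (1 cut) → $53 − $3 = $50.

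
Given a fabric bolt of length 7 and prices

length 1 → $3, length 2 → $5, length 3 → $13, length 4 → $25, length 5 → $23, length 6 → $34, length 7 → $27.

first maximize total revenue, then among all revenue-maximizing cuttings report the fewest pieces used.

2

Build r[k] bottom-up: r[k] = max over allowed piece i of (p[i] + r[k−i]).
r[1] = 3
r[2] = 6  (first piece 1, then r[1]=3)
r[3] = 13
r[4] = 25
r[5] = 28  (first piece 1, then r[4]=25)
r[6] = 34
r[7] = 38  (first piece 3, then r[4]=25)
Maximum revenue is $38.
Now minimize piece count subject to staying optimal: for each k, pieces[k] = 1 + min over i with p[i]+r[k−i]=r[k] of pieces[k−i].
pieces[4] = 1
pieces[5] = 2
pieces[6] = 1
pieces[7] = 2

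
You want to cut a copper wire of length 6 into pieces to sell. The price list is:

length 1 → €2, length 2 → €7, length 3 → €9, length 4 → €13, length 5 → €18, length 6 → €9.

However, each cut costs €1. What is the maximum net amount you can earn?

19

Consider every possible first cut. net[k] is the best of p[i]+net[k−i] over all sellable i≤k, charging 1 whenever i<k.
net[1] = 2
net[2] = 7
net[3] = 9
net[4] = 13  (first piece 2, then net[2]=7)
net[5] = 18
net[6] = 19  (first piece 1, then net[5]=18)
One optimal plan: pieces 5 + 1 (1 cut) → €20 − €1 = €19.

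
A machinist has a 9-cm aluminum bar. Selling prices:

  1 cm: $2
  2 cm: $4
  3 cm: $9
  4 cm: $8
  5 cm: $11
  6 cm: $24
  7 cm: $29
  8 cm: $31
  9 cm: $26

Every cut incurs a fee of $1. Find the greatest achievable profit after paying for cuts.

Let v[k] be the best obtainable value from length k. For each k, try every first piece i and keep the best of price[i] + v[k−i] minus the 1 cut fee when i<k.
v[1] = 2
v[2] = max(2+2-1, 4+0) = 4
v[3] = max(2+4-1, 4+2-1, 9+0) = 9
v[4] = max(2+9-1, 4+4-1, 9+2-1, 8+0) = 10
v[5] = max(2+10-1, 4+9-1, 9+4-1, 8+2-1, 11+0) = 12
v[6] = max(2+12-1, 4+10-1, 9+9-1, 8+4-1, 11+2-1, 24+0) = 24
v[7] = max(2+24-1, 4+12-1, 9+10-1, …, 24+2-1, 29+0) = 29
v[8] = max(2+29-1, 4+24-1, 9+12-1, …, 29+2-1, 31+0) = 31
v[9] = max(2+31-1, 4+29-1, 9+24-1, …, 31+2-1, 26+0) = 32
One optimal plan: pieces 8 + 1 (1 cut) → $33 − $1 = $32.

32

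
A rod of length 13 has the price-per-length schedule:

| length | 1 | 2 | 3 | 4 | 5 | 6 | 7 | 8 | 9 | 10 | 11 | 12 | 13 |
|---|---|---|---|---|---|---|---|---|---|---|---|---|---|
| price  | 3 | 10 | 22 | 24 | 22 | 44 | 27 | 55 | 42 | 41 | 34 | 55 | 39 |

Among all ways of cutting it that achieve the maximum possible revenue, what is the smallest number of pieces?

Let r[k] be the best obtainable value from length k. For each k, try every first piece i and keep the best of price[i] + r[k−i].
r[1] = 3
r[2] = max(3+3, 10+0) = 10
r[3] = max(3+10, 10+3, 22+0) = 22
r[4] = max(3+22, 10+10, 22+3, 24+0) = 25
r[5] = max(3+25, 10+22, 22+10, 24+3, 22+0) = 32
r[6] = max(3+32, 10+25, 22+22, 24+10, 22+3, 44+0) = 44
r[7] = max(3+44, 10+32, 22+25, …, 44+3, 27+0) = 47
r[8] = max(3+47, 10+44, 22+32, …, 27+3, 55+0) = 55
r[9] = max(3+55, 10+47, 22+44, …, 55+3, 42+0) = 66
r[10] = max(3+66, 10+55, 22+47, …, 42+3, 41+0) = 69
r[11] = max(3+69, 10+66, 22+55, …, 41+3, 34+0) = 77
r[12] = max(3+77, 10+69, 22+66, …, 34+3, 55+0) = 88
r[13] = max(3+88, 10+77, 22+69, …, 55+3, 39+0) = 91
Maximum revenue is 91.
Now minimize piece count subject to staying optimal: for each k, pieces[k] = 1 + min over i with p[i]+r[k−i]=r[k] of pieces[k−i].
pieces[10] = 3
pieces[11] = 2
pieces[12] = 2
pieces[13] = 3

3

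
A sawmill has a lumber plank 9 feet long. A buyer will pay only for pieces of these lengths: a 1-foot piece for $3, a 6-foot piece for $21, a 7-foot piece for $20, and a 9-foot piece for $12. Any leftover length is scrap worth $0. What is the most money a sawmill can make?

30

Consider every possible first cut. f[k] is the best of p[i]+f[k−i] over all sellable i≤k.
f[1] = 3
f[2] = 6  (first piece 1, then f[1]=3)
f[3] = 9  (first piece 1, then f[2]=6)
f[4] = 12  (first piece 1, then f[3]=9)
f[5] = 15  (first piece 1, then f[4]=12)
f[6] = max(3+15, 21+0) = 21
f[7] = max(3+21, 21+3, 20+0) = 24
f[8] = max(3+24, 21+6, 20+3) = 27
f[9] = max(3+27, 21+9, 20+6, 12+0) = 30
One optimal cutting: 6 + 1 + 1 + 1 → $30.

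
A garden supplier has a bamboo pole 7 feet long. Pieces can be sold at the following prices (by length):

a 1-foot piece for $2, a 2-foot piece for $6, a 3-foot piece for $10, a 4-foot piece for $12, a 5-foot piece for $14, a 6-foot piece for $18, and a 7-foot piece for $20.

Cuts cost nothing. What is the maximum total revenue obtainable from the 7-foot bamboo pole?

Let r[k] be the best obtainable value from length k. For each k, try every first piece i and keep the best of price[i] + r[k−i].
r[1] = 2
r[2] = 6
r[3] = 10
r[4] = 12  (first piece 1, then r[3]=10)
r[5] = 16  (first piece 2, then r[3]=10)
r[6] = 20  (first piece 3, then r[3]=10)
r[7] = 22  (first piece 1, then r[6]=20)
One optimal cutting: 3 + 3 + 1 → $10 + $10 + $2 = $22.

22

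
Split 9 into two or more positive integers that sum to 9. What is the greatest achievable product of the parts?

Let f[k] be the best product for length k (with at least one cut). For each first piece i, the rest contributes max(k−i, f[k−i]).
Small cases: f[2]=1, f[3]=2.
f[4] = 2×max(2,1) = 2×2 = 4
f[5] = 2×max(3,2) = 2×3 = 6
f[6] = 3×max(3,2) = 3×3 = 9
f[7] = 2×max(5,6) = 2×6 = 12
f[8] = 2×max(6,9) = 2×9 = 18
f[9] = 3×max(6,9) = 3×9 = 27
One optimal split: 3 + 3 + 3; product 3×3×3 = 27.

27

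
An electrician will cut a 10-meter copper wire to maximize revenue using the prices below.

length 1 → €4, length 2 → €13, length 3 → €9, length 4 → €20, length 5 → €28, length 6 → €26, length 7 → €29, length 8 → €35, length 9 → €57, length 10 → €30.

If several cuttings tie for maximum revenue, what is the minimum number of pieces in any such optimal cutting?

Let r[k] be the best obtainable value from length k. For each k, try every first piece i and keep the best of price[i] + r[k−i].
r[1] = 4
r[2] = 13
r[3] = 17  (first piece 1, then r[2]=13)
r[4] = 26  (first piece 2, then r[2]=13)
r[5] = 30  (first piece 1, then r[4]=26)
r[6] = 39  (first piece 2, then r[4]=26)
r[7] = 43  (first piece 1, then r[6]=39)
r[8] = 52  (first piece 2, then r[6]=39)
r[9] = 57
r[10] = 65  (first piece 2, then r[8]=52)
Maximum revenue is €65.
Now minimize piece count subject to staying optimal: for each k, pieces[k] = 1 + min over i with p[i]+r[k−i]=r[k] of pieces[k−i].
pieces[7] = 4
pieces[8] = 4
pieces[9] = 1
pieces[10] = 5

5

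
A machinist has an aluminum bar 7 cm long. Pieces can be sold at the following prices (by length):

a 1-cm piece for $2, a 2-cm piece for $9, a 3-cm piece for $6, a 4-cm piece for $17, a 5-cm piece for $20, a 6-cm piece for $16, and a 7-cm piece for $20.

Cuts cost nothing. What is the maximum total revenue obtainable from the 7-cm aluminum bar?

Let v[k] be the best obtainable value from length k. For each k, try every first piece i and keep the best of price[i] + v[k−i].
v[1] = 2
v[2] = max(2+2, 9+0) = 9
v[3] = max(2+9, 9+2, 6+0) = 11
v[4] = max(2+11, 9+9, 6+2, 17+0) = 18
v[5] = max(2+18, 9+11, 6+9, 17+2, 20+0) = 20
v[6] = max(2+20, 9+18, 6+11, 17+9, 20+2, 16+0) = 27
v[7] = max(2+27, 9+20, 6+18, …, 16+2, 20+0) = 29
One optimal cutting: 2 + 2 + 2 + 1 → $9 + $9 + $9 + $2 = $29.

29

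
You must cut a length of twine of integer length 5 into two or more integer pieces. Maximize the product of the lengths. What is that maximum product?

6

Let f[k] be the best product for length k (with at least one cut). For each first piece i, the rest contributes max(k−i, f[k−i]).
f[2] = 1*max(1,0) = 1*1 = 1
f[3] = 1*max(2,1) = 1*2 = 2
f[4] = 2*max(2,1) = 2*2 = 4
f[5] = 2*max(3,2) = 2*3 = 6
One optimal split: 3 + 2; product 3*2 = 6.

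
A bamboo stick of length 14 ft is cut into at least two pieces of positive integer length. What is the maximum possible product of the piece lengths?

Fill P[k] for k=2..14: at each k try every first piece i and multiply by the better of (k−i) uncut or P[k−i].
P[2] = 1*max(1,0) = 1*1 = 1
P[3] = 1*max(2,1) = 1*2 = 2
P[4] = 2*max(2,1) = 2*2 = 4
P[5] = 2*max(3,2) = 2*3 = 6
P[6] = 3*max(3,2) = 3*3 = 9
P[7] = 2*max(5,6) = 2*6 = 12
P[8] = 2*max(6,9) = 2*9 = 18
P[9] = 3*max(6,9) = 3*9 = 27
P[10] = 2*max(8,18) = 2*18 = 36
P[11] = 2*max(9,27) = 2*27 = 54
P[12] = 3*max(9,27) = 3*27 = 81
P[13] = 2*max(11,54) = 2*54 = 108
P[14] = 2*max(12,81) = 2*81 = 162
One optimal split: 3 + 3 + 3 + 3 + 2; product 3*3*3*3*2 = 162.

162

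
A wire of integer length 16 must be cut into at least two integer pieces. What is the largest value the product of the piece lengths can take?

Define f[k] = max over 1≤i<k of i · max(k−i, f[k−i]); the inner max lets the remainder stay uncut if that's better.
f[2] = 1*max(1,0) = 1*1 = 1
f[3] = max(1*2, 2*1) = 2
f[4] = max(1*3, 2*2, 3*1) = 4
f[5] = max(1*4, 2*3, 3*2, 4*1) = 6
f[6] = max(1*6, 2*4, 3*3, 4*2, 5*1) = 9
f[7] = max(1*9, 2*6, 3*4, 4*3, 5*2, 6*1) = 12
f[8] = max(1*12, 2*9, 3*6, …, 6*2, 7*1) = 18
f[9] = max(1*18, 2*12, 3*9, …, 7*2, 8*1) = 27
f[10] = max(1*27, 2*18, 3*12, …, 8*2, 9*1) = 36
f[11] = max(1*36, 2*27, 3*18, …, 9*2, 10*1) = 54
f[12] = max(1*54, 2*36, 3*27, …, 10*2, 11*1) = 81
f[13] = max(1*81, 2*54, 3*36, …, 11*2, 12*1) = 108
f[14] = max(1*108, 2*81, 3*54, …, 12*2, 13*1) = 162
f[15] = max(1*162, 2*108, 3*81, …, 13*2, 14*1) = 243
f[16] = max(1*243, 2*162, 3*108, …, 14*2, 15*1) = 324
One optimal split: 3 + 3 + 3 + 3 + 2 + 2; product 3*3*3*3*2*2 = 324.

324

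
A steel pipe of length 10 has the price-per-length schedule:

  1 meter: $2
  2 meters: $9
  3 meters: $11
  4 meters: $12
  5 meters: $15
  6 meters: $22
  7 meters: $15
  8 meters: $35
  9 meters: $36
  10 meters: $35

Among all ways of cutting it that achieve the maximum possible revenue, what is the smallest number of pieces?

Let r[k] be the best obtainable value from length k. For each k, try every first piece i and keep the best of price[i] + r[k−i].
r[1] = 2
r[2] = max(2+2, 9+0) = 9
r[3] = max(2+9, 9+2, 11+0) = 11
r[4] = max(2+11, 9+9, 11+2, 12+0) = 18
r[5] = max(2+18, 9+11, 11+9, 12+2, 15+0) = 20
r[6] = max(2+20, 9+18, 11+11, 12+9, 15+2, 22+0) = 27
r[7] = max(2+27, 9+20, 11+18, …, 22+2, 15+0) = 29
r[8] = max(2+29, 9+27, 11+20, …, 15+2, 35+0) = 36
r[9] = max(2+36, 9+29, 11+27, …, 35+2, 36+0) = 38
r[10] = max(2+38, 9+36, 11+29, …, 36+2, 35+0) = 45
Maximum revenue is $45.
Now minimize piece count subject to staying optimal: for each k, pieces[k] = 1 + min over i with p[i]+r[k−i]=r[k] of pieces[k−i].
pieces[7] = 3
pieces[8] = 4
pieces[9] = 4
pieces[10] = 5

5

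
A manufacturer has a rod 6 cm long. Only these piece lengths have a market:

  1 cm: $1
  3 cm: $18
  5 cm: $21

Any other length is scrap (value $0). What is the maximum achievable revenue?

Let f[k] be the best obtainable value from length k. For each k, try every first piece i and keep the best of price[i] + f[k−i].
f[1] = 1
f[2] = 2  (first piece 1, then f[1]=1)
f[3] = 18
f[4] = 19  (first piece 1, then f[3]=18)
f[5] = 21
f[6] = 36  (first piece 3, then f[3]=18)
One optimal cutting: 3 + 3 → $36.

36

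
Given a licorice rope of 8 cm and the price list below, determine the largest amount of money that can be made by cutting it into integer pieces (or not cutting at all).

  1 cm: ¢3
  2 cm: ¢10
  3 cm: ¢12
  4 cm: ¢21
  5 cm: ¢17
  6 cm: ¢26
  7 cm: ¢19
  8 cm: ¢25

42

Build r[k] bottom-up: r[k] = max over allowed piece i of (p[i] + r[k−i]).
r[1] = 3
r[2] = 10
r[3] = 13  (first piece 1, then r[2]=10)
r[4] = 21
r[5] = 24  (first piece 1, then r[4]=21)
r[6] = 31  (first piece 2, then r[4]=21)
r[7] = 34  (first piece 1, then r[6]=31)
r[8] = 42  (first piece 4, then r[4]=21)
One optimal cutting: 4 + 4 → ¢21 + ¢21 = ¢42.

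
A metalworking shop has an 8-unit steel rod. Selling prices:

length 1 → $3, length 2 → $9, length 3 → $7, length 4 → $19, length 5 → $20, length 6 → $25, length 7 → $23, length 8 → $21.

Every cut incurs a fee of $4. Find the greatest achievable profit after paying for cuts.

34

Consider every possible first cut. r[k] is the best of p[i]+r[k−i] over all sellable i≤k, charging 4 whenever i<k.
r[1] = 3
r[2] = 9
r[3] = 8  (first piece 1, then r[2]=9)
r[4] = 19
r[5] = 20
r[6] = 25
r[7] = 25  (first piece 2, then r[5]=20)
r[8] = 34  (first piece 4, then r[4]=19)
One optimal plan: pieces 4 + 4 (1 cut) → $38 − $4 = $34.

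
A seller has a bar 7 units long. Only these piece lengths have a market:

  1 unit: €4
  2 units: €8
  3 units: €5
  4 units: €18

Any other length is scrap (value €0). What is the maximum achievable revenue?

Consider every possible first cut. best[k] is the best of p[i]+best[k−i] over all sellable i≤k.
best[1] = 4
best[2] = max(4+4, 8+0) = 8
best[3] = max(4+8, 8+4, 5+0) = 12
best[4] = max(4+12, 8+8, 5+4, 18+0) = 18
best[5] = max(4+18, 8+12, 5+8, 18+4) = 22
best[6] = max(4+22, 8+18, 5+12, 18+8) = 26
best[7] = max(4+26, 8+22, 5+18, 18+12) = 30
One optimal cutting: 4 + 1 + 1 + 1 → €30.

30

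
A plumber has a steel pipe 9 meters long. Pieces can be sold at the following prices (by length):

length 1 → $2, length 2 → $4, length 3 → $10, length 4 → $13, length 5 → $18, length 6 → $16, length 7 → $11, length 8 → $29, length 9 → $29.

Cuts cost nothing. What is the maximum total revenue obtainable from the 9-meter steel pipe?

Build best[k] bottom-up: best[k] = max over allowed piece i of (p[i] + best[k−i]).
best[1] = 2
best[2] = max(2+2, 4+0) = 4
best[3] = max(2+4, 4+2, 10+0) = 10
best[4] = max(2+10, 4+4, 10+2, 13+0) = 13
best[5] = max(2+13, 4+10, 10+4, 13+2, 18+0) = 18
best[6] = max(2+18, 4+13, 10+10, 13+4, 18+2, 16+0) = 20
best[7] = max(2+20, 4+18, 10+13, …, 16+2, 11+0) = 23
best[8] = max(2+23, 4+20, 10+18, …, 11+2, 29+0) = 29
best[9] = max(2+29, 4+23, 10+20, …, 29+2, 29+0) = 31
One optimal cutting: 8 + 1 → $29 + $2 = $31.

31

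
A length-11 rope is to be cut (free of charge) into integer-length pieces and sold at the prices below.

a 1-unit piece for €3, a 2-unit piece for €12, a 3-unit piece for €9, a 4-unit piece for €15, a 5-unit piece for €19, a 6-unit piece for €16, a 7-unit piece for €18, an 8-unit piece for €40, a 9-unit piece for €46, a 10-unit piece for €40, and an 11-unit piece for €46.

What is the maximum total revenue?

63

Build v[k] bottom-up: v[k] = max over allowed piece i of (p[i] + v[k−i]).
v[1] = 3
v[2] = max(3+3, 12+0) = 12
v[3] = max(3+12, 12+3, 9+0) = 15
v[4] = max(3+15, 12+12, 9+3, 15+0) = 24
v[5] = max(3+24, 12+15, 9+12, 15+3, 19+0) = 27
v[6] = max(3+27, 12+24, 9+15, 15+12, 19+3, 16+0) = 36
v[7] = max(3+36, 12+27, 9+24, …, 16+3, 18+0) = 39
v[8] = max(3+39, 12+36, 9+27, …, 18+3, 40+0) = 48
v[9] = max(3+48, 12+39, 9+36, …, 40+3, 46+0) = 51
v[10] = max(3+51, 12+48, 9+39, …, 46+3, 40+0) = 60
v[11] = max(3+60, 12+51, 9+48, …, 40+3, 46+0) = 63
One optimal cutting: 2 + 2 + 2 + 2 + 2 + 1 → €12 + €12 + €12 + €12 + €12 + €3 = €63.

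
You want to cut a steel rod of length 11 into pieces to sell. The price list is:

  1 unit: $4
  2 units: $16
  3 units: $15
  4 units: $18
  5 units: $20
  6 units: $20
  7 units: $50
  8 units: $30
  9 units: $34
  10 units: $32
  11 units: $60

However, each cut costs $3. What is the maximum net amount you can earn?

Build r[k] bottom-up: r[k] = max over allowed piece i of (p[i] + r[k−i]) − 3 per cut.
r[1] = 4
r[2] = 16
r[3] = 17  (first piece 1, then r[2]=16)
r[4] = 29  (first piece 2, then r[2]=16)
r[5] = 30  (first piece 1, then r[4]=29)
r[6] = 42  (first piece 2, then r[4]=29)
r[7] = 50
r[8] = 55  (first piece 2, then r[6]=42)
r[9] = 63  (first piece 2, then r[7]=50)
r[10] = 68  (first piece 2, then r[8]=55)
r[11] = 76  (first piece 2, then r[9]=63)
One optimal plan: pieces 7 + 2 + 2 (2 cuts) → $82 − $6 = $76.

76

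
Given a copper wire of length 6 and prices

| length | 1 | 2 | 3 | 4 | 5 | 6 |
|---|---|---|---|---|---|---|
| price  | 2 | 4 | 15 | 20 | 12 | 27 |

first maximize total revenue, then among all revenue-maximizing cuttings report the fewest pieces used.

Build r[k] bottom-up: r[k] = max over allowed piece i of (p[i] + r[k−i]).
r[1] = 2
r[2] = max(2+2, 4+0) = 4
r[3] = max(2+4, 4+2, 15+0) = 15
r[4] = max(2+15, 4+4, 15+2, 20+0) = 20
r[5] = max(2+20, 4+15, 15+4, 20+2, 12+0) = 22
r[6] = max(2+22, 4+20, 15+15, 20+4, 12+2, 27+0) = 30
Maximum revenue is €30.
Now minimize piece count subject to staying optimal: for each k, pieces[k] = 1 + min over i with p[i]+r[k−i]=r[k] of pieces[k−i].
pieces[3] = 1
pieces[4] = 1
pieces[5] = 2
pieces[6] = 2

2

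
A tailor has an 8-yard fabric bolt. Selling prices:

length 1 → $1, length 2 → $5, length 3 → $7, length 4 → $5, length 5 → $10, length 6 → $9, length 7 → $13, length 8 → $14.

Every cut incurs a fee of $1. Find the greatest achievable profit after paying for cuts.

Consider every possible first cut. v[k] is the best of p[i]+v[k−i] over all sellable i≤k, charging 1 whenever i<k.
v[1] = 1
v[2] = 5
v[3] = 7
v[4] = 9  (first piece 2, then v[2]=5)
v[5] = 11  (first piece 2, then v[3]=7)
v[6] = 13  (first piece 2, then v[4]=9)
v[7] = 15  (first piece 2, then v[5]=11)
v[8] = 17  (first piece 2, then v[6]=13)
One optimal plan: pieces 2 + 2 + 2 + 2 (3 cuts) → $20 − $3 = $17.

17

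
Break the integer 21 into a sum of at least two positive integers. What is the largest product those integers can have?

2187

Define P[k] = max over 1≤i<k of i · max(k−i, P[k−i]); the inner max lets the remainder stay uncut if that's better.
P[2] = 1*max(1,0) = 1*1 = 1
P[3] = 1*max(2,1) = 1*2 = 2
P[4] = 2*max(2,1) = 2*2 = 4
P[5] = 2*max(3,2) = 2*3 = 6
P[6] = 3*max(3,2) = 3*3 = 9
P[7] = 2*max(5,6) = 2*6 = 12
P[8] = 2*max(6,9) = 2*9 = 18
P[9] = 3*max(6,9) = 3*9 = 27
P[10] = 2*max(8,18) = 2*18 = 36
P[11] = 2*max(9,27) = 2*27 = 54
P[12] = 3*max(9,27) = 3*27 = 81
P[13] = 2*max(11,54) = 2*54 = 108
P[14] = 2*max(12,81) = 2*81 = 162
P[15] = 3*max(12,81) = 3*81 = 243
P[16] = 2*max(14,162) = 2*162 = 324
P[17] = 2*max(15,243) = 2*243 = 486
P[18] = 3*max(15,243) = 3*243 = 729
P[19] = 2*max(17,486) = 2*486 = 972
P[20] = 2*max(18,729) = 2*729 = 1458
P[21] = 3*max(18,729) = 3*729 = 2187
One optimal split: 3 + 3 + 3 + 3 + 3 + 3 + 3; product 3*3*3*3*3*3*3 = 2187.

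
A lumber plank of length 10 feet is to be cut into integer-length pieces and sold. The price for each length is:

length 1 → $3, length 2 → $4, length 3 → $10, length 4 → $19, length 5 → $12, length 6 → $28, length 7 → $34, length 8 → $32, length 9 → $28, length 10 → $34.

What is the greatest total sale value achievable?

47

Build v[k] bottom-up: v[k] = max over allowed piece i of (p[i] + v[k−i]).
v[1] = 3
v[2] = max(3+3, 4+0) = 6
v[3] = max(3+6, 4+3, 10+0) = 10
v[4] = max(3+10, 4+6, 10+3, 19+0) = 19
v[5] = max(3+19, 4+10, 10+6, 19+3, 12+0) = 22
v[6] = max(3+22, 4+19, 10+10, 19+6, 12+3, 28+0) = 28
v[7] = max(3+28, 4+22, 10+19, …, 28+3, 34+0) = 34
v[8] = max(3+34, 4+28, 10+22, …, 34+3, 32+0) = 38
v[9] = max(3+38, 4+34, 10+28, …, 32+3, 28+0) = 41
v[10] = max(3+41, 4+38, 10+34, …, 28+3, 34+0) = 47
One optimal cutting: 6 + 4 → $28 + $19 = $47.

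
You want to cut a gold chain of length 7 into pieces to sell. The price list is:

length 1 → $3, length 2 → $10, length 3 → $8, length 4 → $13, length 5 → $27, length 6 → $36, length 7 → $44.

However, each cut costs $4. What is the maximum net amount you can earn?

44

Build r[k] bottom-up: r[k] = max over allowed piece i of (p[i] + r[k−i]) − 4 per cut.
r[1] = 3
r[2] = max(3+3-4, 10+0) = 10
r[3] = max(3+10-4, 10+3-4, 8+0) = 9
r[4] = max(3+9-4, 10+10-4, 8+3-4, 13+0) = 16
r[5] = max(3+16-4, 10+9-4, 8+10-4, 13+3-4, 27+0) = 27
r[6] = max(3+27-4, 10+16-4, 8+9-4, 13+10-4, 27+3-4, 36+0) = 36
r[7] = max(3+36-4, 10+27-4, 8+16-4, …, 36+3-4, 44+0) = 44
Best is to make no cuts and sell whole for $44.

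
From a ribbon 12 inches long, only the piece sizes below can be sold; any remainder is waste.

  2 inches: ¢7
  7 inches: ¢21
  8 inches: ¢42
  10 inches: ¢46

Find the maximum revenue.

Consider every possible first cut. best[k] is the best of p[i]+best[k−i] over all sellable i≤k.
best[1] = 0
best[2] = 7
best[3] = 7
best[4] = 14  (first piece 2, then best[2]=7)
best[5] = 14
best[6] = 21  (first piece 2, then best[4]=14)
best[7] = 21
best[8] = 42
best[9] = 42
best[10] = 49  (first piece 2, then best[8]=42)
best[11] = 49
best[12] = 56  (first piece 2, then best[10]=49)
One optimal cutting: 8 + 2 + 2 → ¢56.

56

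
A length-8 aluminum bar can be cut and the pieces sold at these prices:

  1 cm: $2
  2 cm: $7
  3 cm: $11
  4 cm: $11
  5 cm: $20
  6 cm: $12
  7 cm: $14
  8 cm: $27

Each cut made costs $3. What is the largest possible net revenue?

Consider every possible first cut. v[k] is the best of p[i]+v[k−i] over all sellable i≤k, charging 3 whenever i<k.
v[1] = 2
v[2] = max(2+2-3, 7+0) = 7
v[3] = max(2+7-3, 7+2-3, 11+0) = 11
v[4] = max(2+11-3, 7+7-3, 11+2-3, 11+0) = 11
v[5] = max(2+11-3, 7+11-3, 11+7-3, 11+2-3, 20+0) = 20
v[6] = max(2+20-3, 7+11-3, 11+11-3, 11+7-3, 20+2-3, 12+0) = 19
v[7] = max(2+19-3, 7+20-3, 11+11-3, …, 12+2-3, 14+0) = 24
v[8] = max(2+24-3, 7+19-3, 11+20-3, …, 14+2-3, 27+0) = 28
One optimal plan: pieces 5 + 3 (1 cut) → $31 − $3 = $28.

28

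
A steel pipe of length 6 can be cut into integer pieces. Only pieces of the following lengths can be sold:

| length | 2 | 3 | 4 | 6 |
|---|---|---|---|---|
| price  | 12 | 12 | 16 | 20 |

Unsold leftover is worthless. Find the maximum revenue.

Build best[k] bottom-up: best[k] = max over allowed piece i of (p[i] + best[k−i]).
best[1] = 0
best[2] = 12
best[3] = 12
best[4] = 24  (first piece 2, then best[2]=12)
best[5] = 24
best[6] = 36  (first piece 2, then best[4]=24)
One optimal cutting: 2 + 2 + 2 → $36.

36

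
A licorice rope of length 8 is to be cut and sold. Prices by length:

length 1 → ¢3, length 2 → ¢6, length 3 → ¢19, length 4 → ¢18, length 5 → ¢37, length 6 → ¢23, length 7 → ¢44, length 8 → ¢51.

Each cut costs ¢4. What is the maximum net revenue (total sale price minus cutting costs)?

Let v[k] be the best obtainable value from length k. For each k, try every first piece i and keep the best of price[i] + v[k−i] minus the 4 cut fee when i<k.
v[1] = 3
v[2] = max(3+3-4, 6+0) = 6
v[3] = max(3+6-4, 6+3-4, 19+0) = 19
v[4] = max(3+19-4, 6+6-4, 19+3-4, 18+0) = 18
v[5] = max(3+18-4, 6+19-4, 19+6-4, 18+3-4, 37+0) = 37
v[6] = max(3+37-4, 6+18-4, 19+19-4, 18+6-4, 37+3-4, 23+0) = 36
v[7] = max(3+36-4, 6+37-4, 19+18-4, …, 23+3-4, 44+0) = 44
v[8] = max(3+44-4, 6+36-4, 19+37-4, …, 44+3-4, 51+0) = 52
One optimal plan: pieces 5 + 3 (1 cut) → ¢56 − ¢4 = ¢52.

52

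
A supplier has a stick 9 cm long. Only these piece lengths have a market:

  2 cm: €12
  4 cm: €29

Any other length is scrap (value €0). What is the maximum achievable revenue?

Let best[k] be the best obtainable value from length k. For each k, try every first piece i and keep the best of price[i] + best[k−i].
best[1] = 0
best[2] = 12
best[3] = 12
best[4] = 29
best[5] = 29
best[6] = 41  (first piece 2, then best[4]=29)
best[7] = 41
best[8] = 58  (first piece 4, then best[4]=29)
best[9] = 58
One optimal cutting: pieces 4 + 4 with 1 cm of scrap → €58.

58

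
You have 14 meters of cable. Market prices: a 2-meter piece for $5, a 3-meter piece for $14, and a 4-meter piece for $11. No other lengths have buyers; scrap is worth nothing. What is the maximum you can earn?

61

Build r[k] bottom-up: r[k] = max over allowed piece i of (p[i] + r[k−i]).
r[1] = 0
r[2] = 5
r[3] = max(5+0, 14+0) = 14
r[4] = max(5+5, 14+0, 11+0) = 14
r[5] = max(5+14, 14+5, 11+0) = 19
r[6] = max(5+14, 14+14, 11+5) = 28
r[7] = max(5+19, 14+14, 11+14) = 28
r[8] = max(5+28, 14+19, 11+14) = 33
r[9] = max(5+28, 14+28, 11+19) = 42
r[10] = max(5+33, 14+28, 11+28) = 42
r[11] = max(5+42, 14+33, 11+28) = 47
r[12] = max(5+42, 14+42, 11+33) = 56
r[13] = max(5+47, 14+42, 11+42) = 56
r[14] = max(5+56, 14+47, 11+42) = 61
One optimal cutting: 3 + 3 + 3 + 3 + 2 → $61.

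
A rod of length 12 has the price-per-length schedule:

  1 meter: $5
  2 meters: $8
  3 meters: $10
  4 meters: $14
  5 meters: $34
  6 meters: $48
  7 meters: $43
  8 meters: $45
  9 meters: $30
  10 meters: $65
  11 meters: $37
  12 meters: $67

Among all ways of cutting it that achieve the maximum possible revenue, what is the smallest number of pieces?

Consider every possible first cut. r[k] is the best of p[i]+r[k−i] over all sellable i≤k.
r[1] = 5
r[2] = 10  (first piece 1, then r[1]=5)
r[3] = 15  (first piece 1, then r[2]=10)
r[4] = 20  (first piece 1, then r[3]=15)
r[5] = 34
r[6] = 48
r[7] = 53  (first piece 1, then r[6]=48)
r[8] = 58  (first piece 1, then r[7]=53)
r[9] = 63  (first piece 1, then r[8]=58)
r[10] = 68  (first piece 1, then r[9]=63)
r[11] = 82  (first piece 5, then r[6]=48)
r[12] = 96  (first piece 6, then r[6]=48)
Maximum revenue is $96.
Now minimize piece count subject to staying optimal: for each k, pieces[k] = 1 + min over i with p[i]+r[k−i]=r[k] of pieces[k−i].
pieces[9] = 4
pieces[10] = 2
pieces[11] = 2
pieces[12] = 2

2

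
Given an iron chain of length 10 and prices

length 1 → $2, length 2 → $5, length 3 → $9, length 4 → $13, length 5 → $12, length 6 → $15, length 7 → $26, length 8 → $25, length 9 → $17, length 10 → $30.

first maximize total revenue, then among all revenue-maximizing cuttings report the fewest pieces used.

Build r[k] bottom-up: r[k] = max over allowed piece i of (p[i] + r[k−i]).
r[1] = 2
r[2] = max(2+2, 5+0) = 5
r[3] = max(2+5, 5+2, 9+0) = 9
r[4] = max(2+9, 5+5, 9+2, 13+0) = 13
r[5] = max(2+13, 5+9, 9+5, 13+2, 12+0) = 15
r[6] = max(2+15, 5+13, 9+9, 13+5, 12+2, 15+0) = 18
r[7] = max(2+18, 5+15, 9+13, …, 15+2, 26+0) = 26
r[8] = max(2+26, 5+18, 9+15, …, 26+2, 25+0) = 28
r[9] = max(2+28, 5+26, 9+18, …, 25+2, 17+0) = 31
r[10] = max(2+31, 5+28, 9+26, …, 17+2, 30+0) = 35
Maximum revenue is $35.
Now minimize piece count subject to staying optimal: for each k, pieces[k] = 1 + min over i with p[i]+r[k−i]=r[k] of pieces[k−i].
pieces[7] = 1
pieces[8] = 2
pieces[9] = 2
pieces[10] = 2

2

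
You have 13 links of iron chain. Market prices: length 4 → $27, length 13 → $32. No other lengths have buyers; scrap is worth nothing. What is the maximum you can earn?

81

Let f[k] be the best obtainable value from length k. For each k, try every first piece i and keep the best of price[i] + f[k−i].
f[1] = 0
f[2] = 0
f[3] = 0
f[4] = 27
f[5] = 27
f[6] = 27
f[7] = 27
f[8] = 54  (first piece 4, then f[4]=27)
f[9] = 54
f[10] = 54
f[11] = 54
f[12] = 81  (first piece 4, then f[8]=54)
f[13] = max(27+54, 32+0) = 81
One optimal cutting: pieces 4 + 4 + 4 with 1 link of scrap → $81.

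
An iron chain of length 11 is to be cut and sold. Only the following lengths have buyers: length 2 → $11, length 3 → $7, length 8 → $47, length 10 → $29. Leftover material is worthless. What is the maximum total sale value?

58

Build r[k] bottom-up: r[k] = max over allowed piece i of (p[i] + r[k−i]).
r[1] = 0
r[2] = 11
r[3] = 11
r[4] = 22  (first piece 2, then r[2]=11)
r[5] = 22
r[6] = 33  (first piece 2, then r[4]=22)
r[7] = 33
r[8] = 47
r[9] = 47
r[10] = 58  (first piece 2, then r[8]=47)
r[11] = 58
One optimal cutting: pieces 8 + 2 with 1 link of scrap → $58.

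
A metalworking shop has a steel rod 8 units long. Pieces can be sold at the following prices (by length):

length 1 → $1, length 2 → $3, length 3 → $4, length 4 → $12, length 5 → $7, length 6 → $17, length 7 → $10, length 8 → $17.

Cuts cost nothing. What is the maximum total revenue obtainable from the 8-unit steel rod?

Let best[k] be the best obtainable value from length k. For each k, try every first piece i and keep the best of price[i] + best[k−i].
best[1] = 1
best[2] = max(1+1, 3+0) = 3
best[3] = max(1+3, 3+1, 4+0) = 4
best[4] = max(1+4, 3+3, 4+1, 12+0) = 12
best[5] = max(1+12, 3+4, 4+3, 12+1, 7+0) = 13
best[6] = max(1+13, 3+12, 4+4, 12+3, 7+1, 17+0) = 17
best[7] = max(1+17, 3+13, 4+12, …, 17+1, 10+0) = 18
best[8] = max(1+18, 3+17, 4+13, …, 10+1, 17+0) = 24
One optimal cutting: 4 + 4 → $12 + $12 = $24.

24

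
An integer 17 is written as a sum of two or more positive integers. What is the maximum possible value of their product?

Fill m[k] for k=2..17: at each k try every first piece i and multiply by the better of (k−i) uncut or m[k−i].
Small cases: m[2]=1, m[3]=2, m[4]=4, m[5]=6, m[6]=9, m[7]=12, m[8]=18, m[9]=27, m[10]=36, m[11]=54.
m[12] = 3·max(9,27) = 3·27 = 81
m[13] = 2·max(11,54) = 2·54 = 108
m[14] = 2·max(12,81) = 2·81 = 162
m[15] = 3·max(12,81) = 3·81 = 243
m[16] = 2·max(14,162) = 2·162 = 324
m[17] = 2·max(15,243) = 2·243 = 486
One optimal split: 3 + 3 + 3 + 3 + 3 + 2; product 3·3·3·3·3·2 = 486.

486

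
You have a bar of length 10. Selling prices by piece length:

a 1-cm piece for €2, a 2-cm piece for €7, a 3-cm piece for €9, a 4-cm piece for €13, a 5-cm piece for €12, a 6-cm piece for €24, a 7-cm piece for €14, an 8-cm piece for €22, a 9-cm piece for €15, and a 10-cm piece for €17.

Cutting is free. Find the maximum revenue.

Build v[k] bottom-up: v[k] = max over allowed piece i of (p[i] + v[k−i]).
v[1] = 2
v[2] = max(2+2, 7+0) = 7
v[3] = max(2+7, 7+2, 9+0) = 9
v[4] = max(2+9, 7+7, 9+2, 13+0) = 14
v[5] = max(2+14, 7+9, 9+7, 13+2, 12+0) = 16
v[6] = max(2+16, 7+14, 9+9, 13+7, 12+2, 24+0) = 24
v[7] = max(2+24, 7+16, 9+14, …, 24+2, 14+0) = 26
v[8] = max(2+26, 7+24, 9+16, …, 14+2, 22+0) = 31
v[9] = max(2+31, 7+26, 9+24, …, 22+2, 15+0) = 33
v[10] = max(2+33, 7+31, 9+26, …, 15+2, 17+0) = 38
One optimal cutting: 6 + 2 + 2 → €24 + €7 + €7 = €38.

38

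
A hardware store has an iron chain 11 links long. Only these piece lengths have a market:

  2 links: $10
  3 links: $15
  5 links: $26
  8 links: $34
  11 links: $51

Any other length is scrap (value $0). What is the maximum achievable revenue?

56

Let r[k] be the best obtainable value from length k. For each k, try every first piece i and keep the best of price[i] + r[k−i].
r[1] = 0
r[2] = 10
r[3] = 15
r[4] = 20  (first piece 2, then r[2]=10)
r[5] = 26
r[6] = 30  (first piece 2, then r[4]=20)
r[7] = 36  (first piece 2, then r[5]=26)
r[8] = 41  (first piece 3, then r[5]=26)
r[9] = 46  (first piece 2, then r[7]=36)
r[10] = 52  (first piece 5, then r[5]=26)
r[11] = 56  (first piece 2, then r[9]=46)
One optimal cutting: 5 + 2 + 2 + 2 → $56.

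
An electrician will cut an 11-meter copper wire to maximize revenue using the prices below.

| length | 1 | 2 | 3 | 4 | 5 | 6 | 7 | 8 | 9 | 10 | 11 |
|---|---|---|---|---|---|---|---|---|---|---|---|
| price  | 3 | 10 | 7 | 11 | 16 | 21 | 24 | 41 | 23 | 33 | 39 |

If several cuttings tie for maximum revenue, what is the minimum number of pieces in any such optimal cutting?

3

Consider every possible first cut. r[k] is the best of p[i]+r[k−i] over all sellable i≤k.
r[1] = 3
r[2] = 10
r[3] = 13  (first piece 1, then r[2]=10)
r[4] = 20  (first piece 2, then r[2]=10)
r[5] = 23  (first piece 1, then r[4]=20)
r[6] = 30  (first piece 2, then r[4]=20)
r[7] = 33  (first piece 1, then r[6]=30)
r[8] = 41
r[9] = 44  (first piece 1, then r[8]=41)
r[10] = 51  (first piece 2, then r[8]=41)
r[11] = 54  (first piece 1, then r[10]=51)
Maximum revenue is €54.
Now minimize piece count subject to staying optimal: for each k, pieces[k] = 1 + min over i with p[i]+r[k−i]=r[k] of pieces[k−i].
pieces[8] = 1
pieces[9] = 2
pieces[10] = 2
pieces[11] = 3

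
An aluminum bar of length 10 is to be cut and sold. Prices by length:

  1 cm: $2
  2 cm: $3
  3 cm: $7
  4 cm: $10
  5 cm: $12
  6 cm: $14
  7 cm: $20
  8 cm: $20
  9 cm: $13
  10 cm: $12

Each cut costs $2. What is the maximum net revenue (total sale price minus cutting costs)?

Build v[k] bottom-up: v[k] = max over allowed piece i of (p[i] + v[k−i]) − 2 per cut.
v[1] = 2
v[2] = 3
v[3] = 7
v[4] = 10
v[5] = 12
v[6] = 14
v[7] = 20
v[8] = 20  (first piece 1, then v[7]=20)
v[9] = 21  (first piece 2, then v[7]=20)
v[10] = 25  (first piece 3, then v[7]=20)
One optimal plan: pieces 7 + 3 (1 cut) → $27 − $2 = $25.

25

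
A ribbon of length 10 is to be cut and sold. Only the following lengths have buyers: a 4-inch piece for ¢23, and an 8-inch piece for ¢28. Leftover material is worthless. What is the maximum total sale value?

Build f[k] bottom-up: f[k] = max over allowed piece i of (p[i] + f[k−i]).
f[1] = 0
f[2] = 0
f[3] = 0
f[4] = 23
f[5] = 23
f[6] = 23
f[7] = 23
f[8] = 46  (first piece 4, then f[4]=23)
f[9] = 46
f[10] = 46
One optimal cutting: pieces 4 + 4 with 2 inches of scrap → ¢46.

46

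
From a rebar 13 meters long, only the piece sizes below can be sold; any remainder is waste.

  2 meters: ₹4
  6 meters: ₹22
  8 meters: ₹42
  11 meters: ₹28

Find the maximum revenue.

Let best[k] be the best obtainable value from length k. For each k, try every first piece i and keep the best of price[i] + best[k−i].
best[1] = 0
best[2] = 4
best[3] = 4
best[4] = 8  (first piece 2, then best[2]=4)
best[5] = 8
best[6] = max(4+8, 22+0) = 22
best[7] = max(4+8, 22+0) = 22
best[8] = max(4+22, 22+4, 42+0) = 42
best[9] = max(4+22, 22+4, 42+0) = 42
best[10] = max(4+42, 22+8, 42+4) = 46
best[11] = max(4+42, 22+8, 42+4, 28+0) = 46
best[12] = max(4+46, 22+22, 42+8, 28+0) = 50
best[13] = max(4+46, 22+22, 42+8, 28+4) = 50
One optimal cutting: pieces 8 + 2 + 2 with 1 meter of scrap → ₹50.

50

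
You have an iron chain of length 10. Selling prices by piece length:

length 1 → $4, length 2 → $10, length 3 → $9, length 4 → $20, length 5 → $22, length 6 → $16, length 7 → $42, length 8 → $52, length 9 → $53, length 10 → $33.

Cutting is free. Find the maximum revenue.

62

Consider every possible first cut. r[k] is the best of p[i]+r[k−i] over all sellable i≤k.
r[1] = 4
r[2] = max(4+4, 10+0) = 10
r[3] = max(4+10, 10+4, 9+0) = 14
r[4] = max(4+14, 10+10, 9+4, 20+0) = 20
r[5] = max(4+20, 10+14, 9+10, 20+4, 22+0) = 24
r[6] = max(4+24, 10+20, 9+14, 20+10, 22+4, 16+0) = 30
r[7] = max(4+30, 10+24, 9+20, …, 16+4, 42+0) = 42
r[8] = max(4+42, 10+30, 9+24, …, 42+4, 52+0) = 52
r[9] = max(4+52, 10+42, 9+30, …, 52+4, 53+0) = 56
r[10] = max(4+56, 10+52, 9+42, …, 53+4, 33+0) = 62
One optimal cutting: 8 + 2 → $52 + $10 = $62.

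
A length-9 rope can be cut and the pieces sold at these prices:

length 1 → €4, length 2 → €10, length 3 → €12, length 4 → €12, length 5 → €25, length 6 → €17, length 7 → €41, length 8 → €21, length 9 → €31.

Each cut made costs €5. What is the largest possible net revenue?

46

Let v[k] be the best obtainable value from length k. For each k, try every first piece i and keep the best of price[i] + v[k−i] minus the 5 cut fee when i<k.
v[1] = 4
v[2] = max(4+4-5, 10+0) = 10
v[3] = max(4+10-5, 10+4-5, 12+0) = 12
v[4] = max(4+12-5, 10+10-5, 12+4-5, 12+0) = 15
v[5] = max(4+15-5, 10+12-5, 12+10-5, 12+4-5, 25+0) = 25
v[6] = max(4+25-5, 10+15-5, 12+12-5, 12+10-5, 25+4-5, 17+0) = 24
v[7] = max(4+24-5, 10+25-5, 12+15-5, …, 17+4-5, 41+0) = 41
v[8] = max(4+41-5, 10+24-5, 12+25-5, …, 41+4-5, 21+0) = 40
v[9] = max(4+40-5, 10+41-5, 12+24-5, …, 21+4-5, 31+0) = 46
One optimal plan: pieces 7 + 2 (1 cut) → €51 − €5 = €46.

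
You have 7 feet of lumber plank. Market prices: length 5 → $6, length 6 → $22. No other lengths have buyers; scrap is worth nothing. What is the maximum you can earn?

Let r[k] be the best obtainable value from length k. For each k, try every first piece i and keep the best of price[i] + r[k−i].
r[1] = 0
r[2] = 0
r[3] = 0
r[4] = 0
r[5] = 6
r[6] = 22
r[7] = 22
One optimal cutting: pieces 6 with 1 foot of scrap → $22.

22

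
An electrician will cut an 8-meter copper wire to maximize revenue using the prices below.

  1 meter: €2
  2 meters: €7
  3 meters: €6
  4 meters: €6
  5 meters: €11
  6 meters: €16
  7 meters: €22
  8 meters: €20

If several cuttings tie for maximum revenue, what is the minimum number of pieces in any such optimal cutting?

Let r[k] be the best obtainable value from length k. For each k, try every first piece i and keep the best of price[i] + r[k−i].
r[1] = 2
r[2] = 7
r[3] = 9  (first piece 1, then r[2]=7)
r[4] = 14  (first piece 2, then r[2]=7)
r[5] = 16  (first piece 1, then r[4]=14)
r[6] = 21  (first piece 2, then r[4]=14)
r[7] = 23  (first piece 1, then r[6]=21)
r[8] = 28  (first piece 2, then r[6]=21)
Maximum revenue is €28.
Now minimize piece count subject to staying optimal: for each k, pieces[k] = 1 + min over i with p[i]+r[k−i]=r[k] of pieces[k−i].
pieces[5] = 3
pieces[6] = 3
pieces[7] = 4
pieces[8] = 4

4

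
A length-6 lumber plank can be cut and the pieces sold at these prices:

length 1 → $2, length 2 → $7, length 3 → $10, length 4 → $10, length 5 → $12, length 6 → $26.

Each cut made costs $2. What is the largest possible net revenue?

Let v[k] be the best obtainable value from length k. For each k, try every first piece i and keep the best of price[i] + v[k−i] minus the 2 cut fee when i<k.
v[1] = 2
v[2] = max(2+2-2, 7+0) = 7
v[3] = max(2+7-2, 7+2-2, 10+0) = 10
v[4] = max(2+10-2, 7+7-2, 10+2-2, 10+0) = 12
v[5] = max(2+12-2, 7+10-2, 10+7-2, 10+2-2, 12+0) = 15
v[6] = max(2+15-2, 7+12-2, 10+10-2, 10+7-2, 12+2-2, 26+0) = 26
Best is to make no cuts and sell whole for $26.

26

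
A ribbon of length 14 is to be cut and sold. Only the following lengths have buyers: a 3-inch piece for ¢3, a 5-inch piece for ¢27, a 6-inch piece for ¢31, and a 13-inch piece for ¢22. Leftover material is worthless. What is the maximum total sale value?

62

Let r[k] be the best obtainable value from length k. For each k, try every first piece i and keep the best of price[i] + r[k−i].
r[1] = 0
r[2] = 0
r[3] = 3
r[4] = 3
r[5] = max(3+0, 27+0) = 27
r[6] = max(3+3, 27+0, 31+0) = 31
r[7] = max(3+3, 27+0, 31+0) = 31
r[8] = max(3+27, 27+3, 31+0) = 31
r[9] = max(3+31, 27+3, 31+3) = 34
r[10] = max(3+31, 27+27, 31+3) = 54
r[11] = max(3+31, 27+31, 31+27) = 58
r[12] = max(3+34, 27+31, 31+31) = 62
r[13] = max(3+54, 27+31, 31+31, 22+0) = 62
r[14] = max(3+58, 27+34, 31+31, 22+0) = 62
One optimal cutting: pieces 6 + 6 with 2 inches of scrap → ¢62.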